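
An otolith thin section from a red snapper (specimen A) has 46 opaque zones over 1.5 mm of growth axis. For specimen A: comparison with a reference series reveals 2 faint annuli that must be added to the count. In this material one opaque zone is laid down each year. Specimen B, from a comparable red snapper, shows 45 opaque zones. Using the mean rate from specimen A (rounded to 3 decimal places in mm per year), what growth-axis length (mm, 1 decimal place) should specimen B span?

Specimen A: after corrections the count is 46 + 2 = 48 opaque zones.
A: 1.5 mm over 48 years gives 1.5 / 48 ≈ 0.031 mm per year.
B's length ≈ 0.031 × 45 = 1.4 mm.

1.4 mm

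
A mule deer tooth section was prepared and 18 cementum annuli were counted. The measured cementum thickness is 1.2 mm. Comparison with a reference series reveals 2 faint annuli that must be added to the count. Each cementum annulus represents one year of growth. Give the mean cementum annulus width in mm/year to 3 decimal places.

True cementum annulus count = 18 + 2 = 20.
Mean rate = 1.2 mm / 20 years ≈ 0.060 mm/year.

0.060 mm/year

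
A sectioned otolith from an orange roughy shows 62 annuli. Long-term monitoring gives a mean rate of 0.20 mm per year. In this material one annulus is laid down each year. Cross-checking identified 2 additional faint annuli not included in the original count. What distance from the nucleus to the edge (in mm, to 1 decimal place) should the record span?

12.8 mm

True annulus count = 62 + 2 = 64.
Length ≈ 0.20 × 64 = 12.8 mm.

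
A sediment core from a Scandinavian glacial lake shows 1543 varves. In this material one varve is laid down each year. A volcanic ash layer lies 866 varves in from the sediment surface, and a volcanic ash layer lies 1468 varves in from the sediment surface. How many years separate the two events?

1468 − 866 = 602 varves lie between the two events.
One varve per year makes the interval 602 years.

602 years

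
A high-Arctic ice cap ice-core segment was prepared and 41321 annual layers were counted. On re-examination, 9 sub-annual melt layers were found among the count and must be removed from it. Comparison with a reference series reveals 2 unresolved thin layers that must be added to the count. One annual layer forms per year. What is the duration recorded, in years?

41314 years

True annual layer count = 41321 − 9 + 2 = 41314.
With a one-to-one annual layer periodicity this is 41314 years.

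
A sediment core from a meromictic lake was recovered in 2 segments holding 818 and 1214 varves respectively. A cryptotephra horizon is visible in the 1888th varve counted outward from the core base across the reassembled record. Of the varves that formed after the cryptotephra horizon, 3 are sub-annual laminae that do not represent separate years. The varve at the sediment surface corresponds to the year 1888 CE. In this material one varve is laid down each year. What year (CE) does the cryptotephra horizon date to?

1747 CE

Total varves = 818 + 1214 = 2032.
2032 − 1888 = 144 varves lie beyond the cryptotephra horizon toward the sediment surface.
Excluding 3 false varves: 144 − 3 = 141.
The varve at the sediment surface is 1888 CE, so the cryptotephra horizon dates to 1888 − 141 = 1747 CE.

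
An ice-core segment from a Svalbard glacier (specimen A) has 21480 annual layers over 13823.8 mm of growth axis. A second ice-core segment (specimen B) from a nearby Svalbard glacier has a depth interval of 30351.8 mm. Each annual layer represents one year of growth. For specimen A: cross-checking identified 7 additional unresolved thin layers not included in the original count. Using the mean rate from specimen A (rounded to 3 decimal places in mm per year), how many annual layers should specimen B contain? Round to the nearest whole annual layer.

47203 annual layers

Specimen A: adjusted count: 21480 + 7 = 21487 annual layers.
A: 13823.8 mm over 21487 years gives 13823.8 / 21487 ≈ 0.643 mm per year.
B spans 30351.8 / 0.643 = 47203.42 years ≈ 47203 annual layers.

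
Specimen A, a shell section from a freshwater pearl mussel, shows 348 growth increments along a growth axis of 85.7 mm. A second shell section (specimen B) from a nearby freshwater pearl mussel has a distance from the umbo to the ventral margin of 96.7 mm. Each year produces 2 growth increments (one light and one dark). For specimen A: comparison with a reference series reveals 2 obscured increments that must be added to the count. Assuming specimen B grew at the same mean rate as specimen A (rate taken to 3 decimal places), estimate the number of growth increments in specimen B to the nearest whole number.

395 growth increments

Specimen A: correcting the raw count gives 348 + 2 = 350 true growth increments.
Specimen A: 350 growth increments at 2 per year is 350 / 2 = 175 years.
A: 85.7 mm over 175 years gives 85.7 / 175 ≈ 0.490 mm/year.
Specimen B: 96.7 mm / 0.490 mm per year = 197.35 years; at 2 growth increments per year that is 197.35 × 2 ≈ 395 growth increments.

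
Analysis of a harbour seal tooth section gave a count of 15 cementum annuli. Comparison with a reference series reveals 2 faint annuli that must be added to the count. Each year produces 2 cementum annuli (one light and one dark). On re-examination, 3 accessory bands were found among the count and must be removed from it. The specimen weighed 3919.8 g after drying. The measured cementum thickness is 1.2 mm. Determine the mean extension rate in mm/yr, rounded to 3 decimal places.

Adjusted count: 15 − 3 + 2 = 14 cementum annuli.
14 cementum annuli at 2 per year is 14 / 2 = 7 years.
Extension rate ≈ 1.2 / 7 = 0.171 mm/yr.

0.171 mm/yr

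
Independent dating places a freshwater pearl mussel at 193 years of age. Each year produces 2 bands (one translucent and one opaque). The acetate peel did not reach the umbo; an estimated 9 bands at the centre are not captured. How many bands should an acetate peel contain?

193 years at 2 bands per year gives 193 × 2 = 386 bands.
386 − 9 missed = 377 bands expected in the prepared section.

377 bands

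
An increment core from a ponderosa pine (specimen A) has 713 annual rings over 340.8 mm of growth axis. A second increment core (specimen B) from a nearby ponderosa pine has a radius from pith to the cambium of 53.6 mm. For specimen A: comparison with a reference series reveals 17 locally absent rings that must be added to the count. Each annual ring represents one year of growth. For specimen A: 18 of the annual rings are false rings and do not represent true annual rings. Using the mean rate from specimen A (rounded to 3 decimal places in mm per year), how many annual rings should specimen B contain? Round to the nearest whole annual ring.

112 annual rings

Specimen A: true annual ring count = 713 − 18 + 17 = 712.
A: 340.8 mm over 712 years gives 340.8 / 712 ≈ 0.479 mm per year.
For B, 53.6 / 0.479 = 111.90 years ≈ 112 annual rings.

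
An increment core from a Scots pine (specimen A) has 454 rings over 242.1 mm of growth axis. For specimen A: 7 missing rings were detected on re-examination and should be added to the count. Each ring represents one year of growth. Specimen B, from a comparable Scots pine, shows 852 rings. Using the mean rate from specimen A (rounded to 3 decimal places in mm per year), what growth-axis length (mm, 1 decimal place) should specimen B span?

447.3 mm

Specimen A: after corrections the count is 454 + 7 = 461 rings.
A: 242.1 mm over 461 years gives 242.1 / 461 ≈ 0.525 mm/year.
Length of B = 0.525 × 852 = 447.3 mm.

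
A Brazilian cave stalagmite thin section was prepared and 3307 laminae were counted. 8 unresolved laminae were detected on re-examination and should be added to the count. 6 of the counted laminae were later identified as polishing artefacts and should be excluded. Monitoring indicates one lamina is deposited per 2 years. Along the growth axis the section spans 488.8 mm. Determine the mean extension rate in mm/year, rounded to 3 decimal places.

0.074 mm/year

After corrections the count is 3307 − 6 + 8 = 3309 laminae.
3309 laminae at 2 years each span 3309 × 2 = 6618 years.
488.8 mm over 6618 years gives 488.8 / 6618 ≈ 0.074 mm/year.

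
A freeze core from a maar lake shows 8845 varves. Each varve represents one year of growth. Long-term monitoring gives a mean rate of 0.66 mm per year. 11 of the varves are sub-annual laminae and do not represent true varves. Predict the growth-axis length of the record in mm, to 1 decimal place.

5830.4 mm

After corrections the count is 8845 − 11 = 8834 varves.
8834 years at 0.66 mm/year gives 0.66 × 8834 = 5830.4 mm.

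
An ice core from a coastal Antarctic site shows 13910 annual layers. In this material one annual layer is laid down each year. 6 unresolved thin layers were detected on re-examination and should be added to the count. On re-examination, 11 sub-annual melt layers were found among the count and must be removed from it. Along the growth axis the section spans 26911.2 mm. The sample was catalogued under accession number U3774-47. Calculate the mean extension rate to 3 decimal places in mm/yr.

Correcting the raw count gives 13910 − 11 + 6 = 13905 true annual layers.
26911.2 mm over 13905 years gives 26911.2 / 13905 ≈ 1.935 mm/yr.

1.935 mm/yr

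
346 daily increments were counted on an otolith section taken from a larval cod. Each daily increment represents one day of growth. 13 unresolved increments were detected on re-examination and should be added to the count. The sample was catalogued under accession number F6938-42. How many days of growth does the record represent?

Adjusted count: 346 + 13 = 359 daily increments.
At one daily increment per day, that is 359 days.

359 d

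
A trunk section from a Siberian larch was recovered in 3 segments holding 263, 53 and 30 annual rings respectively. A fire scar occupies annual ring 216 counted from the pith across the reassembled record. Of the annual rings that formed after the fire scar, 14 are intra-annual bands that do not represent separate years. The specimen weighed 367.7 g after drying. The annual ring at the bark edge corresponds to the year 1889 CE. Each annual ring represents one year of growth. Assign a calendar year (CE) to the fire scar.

1773 CE

Total annual rings = 263 + 53 + 30 = 346.
The fire scar sits at annual ring 216 from the pith, so 346 − 216 = 130 annual rings formed after it.
Removing the 14 false annual rings leaves 130 − 14 = 116 true annual rings beyond the fire scar.
Counting back 116 years from 1889 CE places the fire scar in 1889 − 116 = 1773 CE.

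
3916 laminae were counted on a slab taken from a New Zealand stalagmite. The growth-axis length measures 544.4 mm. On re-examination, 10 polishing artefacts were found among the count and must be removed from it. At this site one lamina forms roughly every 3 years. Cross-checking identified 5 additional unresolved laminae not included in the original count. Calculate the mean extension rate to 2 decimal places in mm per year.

0.05 mm per year

After corrections the count is 3916 − 10 + 5 = 3911 laminae.
Multiplying by 3 years per lamina: 3911 × 3 = 11733 years.
Extension rate ≈ 544.4 / 11733 = 0.05 mm per year.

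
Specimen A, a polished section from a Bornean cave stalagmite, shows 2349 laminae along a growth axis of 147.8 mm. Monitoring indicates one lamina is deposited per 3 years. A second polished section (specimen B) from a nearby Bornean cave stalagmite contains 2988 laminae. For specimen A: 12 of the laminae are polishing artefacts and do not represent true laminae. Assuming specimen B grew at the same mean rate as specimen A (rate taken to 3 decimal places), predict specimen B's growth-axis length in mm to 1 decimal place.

Specimen A: true lamina count = 2349 − 12 = 2337.
Specimen A: at 3 years per lamina, 2337 × 3 = 7011 years.
A: Mean rate = 147.8 mm / 7011 years ≈ 0.021 mm/year.
Specimen B: at 3 years per lamina, 2988 × 3 = 8964 years. B's length ≈ 0.021 × 8964 = 188.2 mm.

188.2 mm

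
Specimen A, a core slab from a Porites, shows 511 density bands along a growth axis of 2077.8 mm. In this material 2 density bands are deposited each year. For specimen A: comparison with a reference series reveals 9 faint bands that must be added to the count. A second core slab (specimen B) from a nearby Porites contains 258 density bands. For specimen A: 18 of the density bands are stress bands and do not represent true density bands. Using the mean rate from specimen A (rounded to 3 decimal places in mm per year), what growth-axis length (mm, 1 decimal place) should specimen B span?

Specimen A: true density band count = 511 − 18 + 9 = 502.
Specimen A: dividing by 2 density bands per year: 502 / 2 = 251 years.
A: Extension rate ≈ 2077.8 / 251 = 8.278 mm per year.
Specimen B: 258 density bands at 2 per year is 258 / 2 = 129 years. Length of B = 8.278 × 129 = 1067.9 mm.

1067.9 mm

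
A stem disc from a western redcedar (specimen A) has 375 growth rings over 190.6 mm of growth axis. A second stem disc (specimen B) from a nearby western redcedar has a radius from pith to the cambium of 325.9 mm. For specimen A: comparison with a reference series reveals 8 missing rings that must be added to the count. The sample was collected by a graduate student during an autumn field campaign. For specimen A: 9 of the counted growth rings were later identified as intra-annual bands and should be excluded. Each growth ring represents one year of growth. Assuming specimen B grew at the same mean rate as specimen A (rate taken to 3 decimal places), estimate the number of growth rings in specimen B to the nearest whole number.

639 growth rings

Specimen A: after corrections the count is 375 − 9 + 8 = 374 growth rings.
A: 190.6 mm over 374 years gives 190.6 / 374 ≈ 0.510 mm/yr.
B spans 325.9 / 0.510 = 639.02 years ≈ 639 growth rings.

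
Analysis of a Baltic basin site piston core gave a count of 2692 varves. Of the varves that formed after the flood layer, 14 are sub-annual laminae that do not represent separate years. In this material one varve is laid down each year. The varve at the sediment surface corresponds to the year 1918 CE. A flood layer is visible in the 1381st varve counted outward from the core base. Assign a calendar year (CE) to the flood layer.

2692 − 1381 = 1311 varves lie beyond the flood layer toward the sediment surface.
1311 − 14 false = 1297 true varves after the flood layer.
1918 − 1297 = 621 CE.

621 CE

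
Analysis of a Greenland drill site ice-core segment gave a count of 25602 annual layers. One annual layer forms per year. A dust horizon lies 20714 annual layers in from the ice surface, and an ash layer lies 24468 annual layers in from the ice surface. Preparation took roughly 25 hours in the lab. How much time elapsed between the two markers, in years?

3754 years

Separation: 24468 − 20714 = 3754 annual layers.
At one annual layer per year, 3754 years elapsed between them.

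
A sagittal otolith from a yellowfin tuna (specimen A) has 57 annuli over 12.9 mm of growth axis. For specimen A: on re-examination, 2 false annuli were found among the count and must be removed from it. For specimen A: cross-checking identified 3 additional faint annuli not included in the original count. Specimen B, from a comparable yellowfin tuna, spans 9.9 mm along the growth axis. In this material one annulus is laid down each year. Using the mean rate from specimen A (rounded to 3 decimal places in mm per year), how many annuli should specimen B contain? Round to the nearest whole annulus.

45 annuli

Specimen A: true annulus count = 57 − 2 + 3 = 58.
A: Mean rate = 12.9 mm / 58 years ≈ 0.222 mm per year.
For B, 9.9 / 0.222 = 44.59 years ≈ 45 annuli.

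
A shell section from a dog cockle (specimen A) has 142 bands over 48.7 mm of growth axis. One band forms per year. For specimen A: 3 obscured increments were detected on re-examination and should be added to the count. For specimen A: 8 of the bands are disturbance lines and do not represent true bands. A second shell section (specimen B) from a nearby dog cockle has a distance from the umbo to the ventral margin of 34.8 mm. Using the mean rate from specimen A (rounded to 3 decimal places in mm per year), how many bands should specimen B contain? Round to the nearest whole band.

98 bands

Specimen A: true band count = 142 − 8 + 3 = 137.
A: 48.7 mm over 137 years gives 48.7 / 137 ≈ 0.355 mm/yr.
Specimen B: 34.8 mm / 0.355 mm per year = 98.03 years ≈ 98 bands.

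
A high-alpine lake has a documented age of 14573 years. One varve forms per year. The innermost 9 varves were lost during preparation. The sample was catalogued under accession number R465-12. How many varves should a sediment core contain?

At one varve per year, 14573 years correspond to 14573 varves.
14573 − 9 missed = 14564 varves expected in the prepared section.

14564 varves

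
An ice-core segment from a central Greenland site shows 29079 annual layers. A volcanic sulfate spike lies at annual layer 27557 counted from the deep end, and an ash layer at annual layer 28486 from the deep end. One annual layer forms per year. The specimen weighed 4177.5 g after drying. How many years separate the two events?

The two markers are separated by 28486 − 27557 = 929 annual layers.
At one annual layer per year, 929 years elapsed between them.

929 yr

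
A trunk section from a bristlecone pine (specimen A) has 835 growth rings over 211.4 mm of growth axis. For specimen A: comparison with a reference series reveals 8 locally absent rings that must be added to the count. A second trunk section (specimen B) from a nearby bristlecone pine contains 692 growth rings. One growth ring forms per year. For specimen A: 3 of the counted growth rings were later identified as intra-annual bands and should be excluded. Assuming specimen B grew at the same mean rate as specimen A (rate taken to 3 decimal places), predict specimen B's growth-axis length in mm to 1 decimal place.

174.4 mm

Specimen A: after corrections the count is 835 − 3 + 8 = 840 growth rings.
A: 211.4 mm over 840 years gives 211.4 / 840 ≈ 0.252 mm per year.
For B, 0.252 mm/year × 692 years = 174.4 mm.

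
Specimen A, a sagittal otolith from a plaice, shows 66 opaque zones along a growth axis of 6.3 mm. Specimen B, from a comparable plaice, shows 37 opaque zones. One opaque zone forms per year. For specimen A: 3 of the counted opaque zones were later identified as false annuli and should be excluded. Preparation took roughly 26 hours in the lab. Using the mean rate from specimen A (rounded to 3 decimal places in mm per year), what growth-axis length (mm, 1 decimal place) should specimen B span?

3.7 mm

Specimen A: correcting the raw count gives 66 − 3 = 63 true opaque zones.
A: 6.3 mm over 63 years gives 6.3 / 63 ≈ 0.100 mm/yr.
Length of B = 0.100 × 37 = 3.7 mm.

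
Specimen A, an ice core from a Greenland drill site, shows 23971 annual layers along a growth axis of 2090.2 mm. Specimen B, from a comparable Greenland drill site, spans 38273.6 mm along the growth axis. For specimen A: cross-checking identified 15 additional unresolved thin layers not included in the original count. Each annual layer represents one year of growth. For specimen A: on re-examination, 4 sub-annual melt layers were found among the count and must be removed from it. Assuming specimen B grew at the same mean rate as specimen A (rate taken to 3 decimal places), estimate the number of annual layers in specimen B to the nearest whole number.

439926 annual layers

Specimen A: adjusted count: 23971 − 4 + 15 = 23982 annual layers.
A: Extension rate ≈ 2090.2 / 23982 = 0.087 mm per year.
For B, 38273.6 / 0.087 = 439926.44 years ≈ 439926 annual layers.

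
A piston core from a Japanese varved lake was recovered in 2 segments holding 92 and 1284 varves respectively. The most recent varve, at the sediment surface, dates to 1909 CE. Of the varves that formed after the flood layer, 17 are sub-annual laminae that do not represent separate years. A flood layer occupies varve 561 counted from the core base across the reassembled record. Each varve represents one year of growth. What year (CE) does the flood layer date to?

1111 CE

Total varves = 92 + 1284 = 1376.
Between varve 561 and the sediment surface there are 1376 − 561 = 815 varves.
Removing the 17 false varves leaves 815 − 17 = 798 true varves beyond the flood layer.
1909 − 798 = 1111 CE.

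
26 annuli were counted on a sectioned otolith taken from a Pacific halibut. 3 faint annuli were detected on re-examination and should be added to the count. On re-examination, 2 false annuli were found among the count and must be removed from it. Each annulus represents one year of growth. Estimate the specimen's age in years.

True annulus count = 26 − 2 + 3 = 27.
One annulus per year makes the duration 27 years.

27 yr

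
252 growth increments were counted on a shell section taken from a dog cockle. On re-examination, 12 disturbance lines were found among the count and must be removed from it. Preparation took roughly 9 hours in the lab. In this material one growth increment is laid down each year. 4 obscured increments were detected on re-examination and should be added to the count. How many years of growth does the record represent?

244 yr

Correcting the raw count gives 252 − 12 + 4 = 244 true growth increments.
At one growth increment per year, that is 244 years.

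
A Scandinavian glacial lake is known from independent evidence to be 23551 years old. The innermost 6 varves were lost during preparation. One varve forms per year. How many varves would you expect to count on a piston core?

23545 varves

One varve per year gives 23551 varves over 23551 years.
23551 − 6 missed = 23545 varves expected in the prepared section.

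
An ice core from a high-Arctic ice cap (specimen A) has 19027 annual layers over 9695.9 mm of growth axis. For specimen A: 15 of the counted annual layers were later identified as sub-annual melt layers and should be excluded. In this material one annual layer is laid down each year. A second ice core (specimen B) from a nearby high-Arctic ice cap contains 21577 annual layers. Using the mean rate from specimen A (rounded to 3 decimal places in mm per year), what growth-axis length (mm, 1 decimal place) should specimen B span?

11004.3 mm

Specimen A: adjusted count: 19027 − 15 = 19012 annual layers.
A: Extension rate ≈ 9695.9 / 19012 = 0.510 mm per year.
For B, 0.510 mm/year × 21577 years = 11004.3 mm.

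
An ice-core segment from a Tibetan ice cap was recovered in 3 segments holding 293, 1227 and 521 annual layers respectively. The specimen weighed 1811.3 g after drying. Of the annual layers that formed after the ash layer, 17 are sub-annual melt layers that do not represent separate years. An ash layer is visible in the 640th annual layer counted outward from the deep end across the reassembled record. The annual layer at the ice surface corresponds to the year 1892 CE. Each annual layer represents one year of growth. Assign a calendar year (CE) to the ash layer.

Total annual layers = 293 + 1227 + 521 = 2041.
Between annual layer 640 and the ice surface there are 2041 − 640 = 1401 annual layers.
Removing the 17 false annual layers leaves 1401 − 17 = 1384 true annual layers beyond the ash layer.
1892 − 1384 = 508 CE.

508 CE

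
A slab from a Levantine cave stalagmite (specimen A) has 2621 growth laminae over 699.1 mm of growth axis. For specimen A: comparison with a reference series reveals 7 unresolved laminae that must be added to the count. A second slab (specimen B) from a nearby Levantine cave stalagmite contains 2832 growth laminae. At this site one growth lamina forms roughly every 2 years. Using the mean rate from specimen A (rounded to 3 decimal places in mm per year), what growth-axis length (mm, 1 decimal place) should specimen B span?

753.3 mm

Specimen A: adjusted count: 2621 + 7 = 2628 growth laminae.
Specimen A: multiplying by 2 years per growth lamina: 2628 × 2 = 5256 years.
A: Extension rate ≈ 699.1 / 5256 = 0.133 mm/yr.
Specimen B: 2832 growth laminae at 2 years each span 2832 × 2 = 5664 years. Length of B = 0.133 × 5664 = 753.3 mm.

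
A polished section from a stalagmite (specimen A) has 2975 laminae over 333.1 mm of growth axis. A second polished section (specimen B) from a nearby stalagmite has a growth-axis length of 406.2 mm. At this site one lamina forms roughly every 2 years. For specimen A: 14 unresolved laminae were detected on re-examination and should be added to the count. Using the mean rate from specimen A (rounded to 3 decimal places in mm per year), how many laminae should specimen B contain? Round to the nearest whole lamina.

Specimen A: correcting the raw count gives 2975 + 14 = 2989 true laminae.
Specimen A: at 2 years per lamina, 2989 × 2 = 5978 years.
A: Extension rate ≈ 333.1 / 5978 = 0.056 mm per year.
Specimen B: 406.2 mm / 0.056 mm per year = 7253.57 years; at 2 years per lamina that is 7253.57 / 2 ≈ 3627 laminae.

3627 laminae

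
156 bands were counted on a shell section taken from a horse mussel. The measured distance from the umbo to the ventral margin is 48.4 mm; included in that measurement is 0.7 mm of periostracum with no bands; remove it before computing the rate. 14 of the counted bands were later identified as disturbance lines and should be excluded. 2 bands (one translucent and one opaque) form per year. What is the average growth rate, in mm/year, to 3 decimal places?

0.672 mm/year

True band count = 156 − 14 = 142.
142 bands at 2 per year is 142 / 2 = 71 years.
The growth record spans 48.4 − 0.7 = 47.7 mm.
Extension rate ≈ 47.7 / 71 = 0.672 mm/year.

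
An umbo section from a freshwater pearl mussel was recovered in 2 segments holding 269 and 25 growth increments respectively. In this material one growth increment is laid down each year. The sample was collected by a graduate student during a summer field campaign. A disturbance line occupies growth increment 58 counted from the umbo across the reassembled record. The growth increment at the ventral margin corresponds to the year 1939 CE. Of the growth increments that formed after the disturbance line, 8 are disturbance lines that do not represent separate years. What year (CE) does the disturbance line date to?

Total growth increments = 269 + 25 = 294.
294 − 58 = 236 growth increments lie beyond the disturbance line toward the ventral margin.
Excluding 8 false growth increments: 236 − 8 = 228.
The growth increment at the ventral margin is 1939 CE, so the disturbance line dates to 1939 − 228 = 1711 CE.

1711 CE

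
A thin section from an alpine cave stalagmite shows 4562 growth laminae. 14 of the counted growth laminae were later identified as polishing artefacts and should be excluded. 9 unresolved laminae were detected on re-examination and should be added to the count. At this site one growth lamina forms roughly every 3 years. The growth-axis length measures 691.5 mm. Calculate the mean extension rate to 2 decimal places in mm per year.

Correcting the raw count gives 4562 − 14 + 9 = 4557 true growth laminae.
Multiplying by 3 years per growth lamina: 4557 × 3 = 13671 years.
Mean rate = 691.5 mm / 13671 years ≈ 0.05 mm per year.

0.05 mm per year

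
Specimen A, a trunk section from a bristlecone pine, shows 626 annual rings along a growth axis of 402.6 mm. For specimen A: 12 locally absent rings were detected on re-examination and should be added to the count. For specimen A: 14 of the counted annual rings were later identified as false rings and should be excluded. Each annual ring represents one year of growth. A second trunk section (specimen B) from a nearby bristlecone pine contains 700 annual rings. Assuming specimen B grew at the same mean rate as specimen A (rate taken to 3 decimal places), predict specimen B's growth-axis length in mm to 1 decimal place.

451.5 mm

Specimen A: correcting the raw count gives 626 − 14 + 12 = 624 true annual rings.
A: 402.6 mm over 624 years gives 402.6 / 624 ≈ 0.645 mm per year.
Length of B = 0.645 × 700 = 451.5 mm.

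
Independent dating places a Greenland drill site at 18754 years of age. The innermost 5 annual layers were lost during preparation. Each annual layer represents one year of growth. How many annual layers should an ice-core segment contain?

Expected annual layers over 18754 years: 18754.
Less the 5 uncaptured annual layers: 18754 − 5 = 18749.

18749 annual layers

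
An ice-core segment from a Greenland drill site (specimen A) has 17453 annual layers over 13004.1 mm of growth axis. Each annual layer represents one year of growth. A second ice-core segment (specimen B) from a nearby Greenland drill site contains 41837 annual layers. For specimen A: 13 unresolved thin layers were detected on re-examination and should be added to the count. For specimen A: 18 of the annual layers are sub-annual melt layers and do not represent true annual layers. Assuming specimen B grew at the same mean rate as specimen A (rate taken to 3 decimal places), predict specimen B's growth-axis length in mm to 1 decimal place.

31168.6 mm

Specimen A: true annual layer count = 17453 − 18 + 13 = 17448.
A: Mean rate = 13004.1 mm / 17448 years ≈ 0.745 mm/year.
B's length ≈ 0.745 × 41837 = 31168.6 mm.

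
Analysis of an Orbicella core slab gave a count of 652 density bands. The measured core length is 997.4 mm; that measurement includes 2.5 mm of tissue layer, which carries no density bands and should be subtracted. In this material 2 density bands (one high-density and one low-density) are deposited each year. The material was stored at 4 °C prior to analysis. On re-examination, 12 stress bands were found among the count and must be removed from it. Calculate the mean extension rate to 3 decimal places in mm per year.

True density band count = 652 − 12 = 640.
With 2 density bands per year, 640 / 2 = 320 years.
The growth record spans 997.4 − 2.5 = 994.9 mm.
Mean rate = 994.9 mm / 320 years ≈ 3.109 mm per year.

3.109 mm per year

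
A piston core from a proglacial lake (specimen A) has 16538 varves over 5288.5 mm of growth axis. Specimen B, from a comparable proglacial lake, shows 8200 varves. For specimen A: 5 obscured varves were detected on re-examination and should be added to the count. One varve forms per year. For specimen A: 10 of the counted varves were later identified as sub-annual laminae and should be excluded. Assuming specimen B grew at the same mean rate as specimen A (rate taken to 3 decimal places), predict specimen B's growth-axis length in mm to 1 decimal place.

2624.0 mm

Specimen A: adjusted count: 16538 − 10 + 5 = 16533 varves.
A: Mean rate = 5288.5 mm / 16533 years ≈ 0.320 mm/year.
Length of B = 0.320 × 8200 = 2624.0 mm.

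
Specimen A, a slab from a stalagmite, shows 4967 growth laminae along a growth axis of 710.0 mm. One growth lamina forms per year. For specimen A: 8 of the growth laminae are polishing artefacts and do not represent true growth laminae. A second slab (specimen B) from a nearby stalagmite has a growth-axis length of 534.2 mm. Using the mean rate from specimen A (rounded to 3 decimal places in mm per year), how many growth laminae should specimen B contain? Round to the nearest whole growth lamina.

3736 growth laminae

Specimen A: adjusted count: 4967 − 8 = 4959 growth laminae.
A: Mean rate = 710.0 mm / 4959 years ≈ 0.143 mm per year.
B spans 534.2 / 0.143 = 3735.66 years ≈ 3736 growth laminae.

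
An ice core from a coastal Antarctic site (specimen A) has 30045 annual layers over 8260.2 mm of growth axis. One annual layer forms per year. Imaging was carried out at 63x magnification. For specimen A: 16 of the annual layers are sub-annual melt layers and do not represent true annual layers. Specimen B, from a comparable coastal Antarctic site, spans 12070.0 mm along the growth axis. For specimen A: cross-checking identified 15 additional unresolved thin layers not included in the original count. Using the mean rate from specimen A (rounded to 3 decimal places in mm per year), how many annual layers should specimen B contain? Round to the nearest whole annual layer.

43891 annual layers

Specimen A: adjusted count: 30045 − 16 + 15 = 30044 annual layers.
A: 8260.2 mm over 30044 years gives 8260.2 / 30044 ≈ 0.275 mm/yr.
Specimen B: 12070.0 mm / 0.275 mm per year = 43890.91 years ≈ 43891 annual layers.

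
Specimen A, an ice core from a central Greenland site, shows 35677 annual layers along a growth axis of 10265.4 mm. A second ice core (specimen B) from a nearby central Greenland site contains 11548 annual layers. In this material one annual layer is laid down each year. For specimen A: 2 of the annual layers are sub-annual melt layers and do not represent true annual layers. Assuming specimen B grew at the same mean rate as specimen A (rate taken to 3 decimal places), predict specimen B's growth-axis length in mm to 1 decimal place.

Specimen A: correcting the raw count gives 35677 − 2 = 35675 true annual layers.
A: Mean rate = 10265.4 mm / 35675 years ≈ 0.288 mm per year.
For B, 0.288 mm/year × 11548 years = 3325.8 mm.

3325.8 mm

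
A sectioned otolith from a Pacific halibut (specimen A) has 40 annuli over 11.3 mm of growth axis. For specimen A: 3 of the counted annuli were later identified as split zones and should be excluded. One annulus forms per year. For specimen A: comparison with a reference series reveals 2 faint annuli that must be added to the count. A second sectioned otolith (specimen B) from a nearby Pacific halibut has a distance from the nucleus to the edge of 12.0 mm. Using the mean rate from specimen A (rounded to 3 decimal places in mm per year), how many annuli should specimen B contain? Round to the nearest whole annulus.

41 annuli

Specimen A: after corrections the count is 40 − 3 + 2 = 39 annuli.
A: Extension rate ≈ 11.3 / 39 = 0.290 mm per year.
B spans 12.0 / 0.290 = 41.38 years ≈ 41 annuli.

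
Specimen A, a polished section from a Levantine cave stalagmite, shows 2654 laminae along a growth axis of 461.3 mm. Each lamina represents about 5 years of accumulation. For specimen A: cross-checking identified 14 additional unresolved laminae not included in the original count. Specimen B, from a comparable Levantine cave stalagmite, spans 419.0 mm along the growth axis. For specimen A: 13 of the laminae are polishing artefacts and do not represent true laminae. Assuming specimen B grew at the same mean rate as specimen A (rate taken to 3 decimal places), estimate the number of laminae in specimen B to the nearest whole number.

2394 laminae

Specimen A: after corrections the count is 2654 − 13 + 14 = 2655 laminae.
Specimen A: multiplying by 5 years per lamina: 2655 × 5 = 13275 years.
A: Mean rate = 461.3 mm / 13275 years ≈ 0.035 mm/year.
For B, 419.0 / 0.035 = 11971.43 years; at 5 years per lamina that is 11971.43 / 5 ≈ 2394 laminae.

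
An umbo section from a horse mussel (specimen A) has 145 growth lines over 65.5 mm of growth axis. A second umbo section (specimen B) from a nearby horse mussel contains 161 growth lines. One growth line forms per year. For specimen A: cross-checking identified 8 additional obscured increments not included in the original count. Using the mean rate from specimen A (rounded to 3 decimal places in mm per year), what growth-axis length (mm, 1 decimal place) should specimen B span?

Specimen A: correcting the raw count gives 145 + 8 = 153 true growth lines.
A: 65.5 mm over 153 years gives 65.5 / 153 ≈ 0.428 mm/yr.
Length of B = 0.428 × 161 = 68.9 mm.

68.9 mm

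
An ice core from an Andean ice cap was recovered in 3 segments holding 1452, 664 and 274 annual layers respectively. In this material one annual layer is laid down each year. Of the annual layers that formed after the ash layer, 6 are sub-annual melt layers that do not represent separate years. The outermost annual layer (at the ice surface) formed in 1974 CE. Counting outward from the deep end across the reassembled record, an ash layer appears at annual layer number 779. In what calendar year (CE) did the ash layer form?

369 CE

Total annual layers = 1452 + 664 + 274 = 2390.
2390 − 779 = 1611 annual layers lie beyond the ash layer toward the ice surface.
Removing the 6 false annual layers leaves 1611 − 6 = 1605 true annual layers beyond the ash layer.
The annual layer at the ice surface is 1974 CE, so the ash layer dates to 1974 − 1605 = 369 CE.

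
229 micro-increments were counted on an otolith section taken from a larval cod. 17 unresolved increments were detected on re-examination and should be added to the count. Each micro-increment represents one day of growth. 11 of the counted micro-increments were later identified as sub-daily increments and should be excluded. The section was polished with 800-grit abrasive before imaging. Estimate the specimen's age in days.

235 days

Correcting the raw count gives 229 − 11 + 17 = 235 true micro-increments.
One micro-increment per day makes the duration 235 days.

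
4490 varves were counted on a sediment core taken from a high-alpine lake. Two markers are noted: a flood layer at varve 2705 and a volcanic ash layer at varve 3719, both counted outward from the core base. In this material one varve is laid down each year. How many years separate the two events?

3719 − 2705 = 1014 varves lie between the two events.
At one varve per year, 1014 years elapsed between them.

1014 years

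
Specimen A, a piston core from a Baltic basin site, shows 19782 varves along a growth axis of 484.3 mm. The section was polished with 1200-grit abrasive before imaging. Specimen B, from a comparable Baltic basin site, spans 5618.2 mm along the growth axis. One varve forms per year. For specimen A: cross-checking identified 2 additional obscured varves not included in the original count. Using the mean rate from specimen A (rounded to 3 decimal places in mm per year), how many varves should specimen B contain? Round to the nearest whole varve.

Specimen A: after corrections the count is 19782 + 2 = 19784 varves.
A: Extension rate ≈ 484.3 / 19784 = 0.024 mm/year.
B spans 5618.2 / 0.024 = 234091.67 years ≈ 234092 varves.

234092 varves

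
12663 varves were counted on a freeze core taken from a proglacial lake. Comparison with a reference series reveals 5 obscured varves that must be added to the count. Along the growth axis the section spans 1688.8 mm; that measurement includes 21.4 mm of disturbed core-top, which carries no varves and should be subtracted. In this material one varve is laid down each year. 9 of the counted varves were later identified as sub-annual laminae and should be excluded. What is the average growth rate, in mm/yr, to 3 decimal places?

0.132 mm/yr

Adjusted count: 12663 − 9 + 5 = 12659 varves.
Net length = 1688.8 − 21.4 = 1667.4 mm.
Extension rate ≈ 1667.4 / 12659 = 0.132 mm/yr.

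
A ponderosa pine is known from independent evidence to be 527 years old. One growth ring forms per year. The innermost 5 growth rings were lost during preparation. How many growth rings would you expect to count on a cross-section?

522 growth rings

At one growth ring per year, 527 years correspond to 527 growth rings.
Less the 5 uncaptured growth rings: 527 − 5 = 522.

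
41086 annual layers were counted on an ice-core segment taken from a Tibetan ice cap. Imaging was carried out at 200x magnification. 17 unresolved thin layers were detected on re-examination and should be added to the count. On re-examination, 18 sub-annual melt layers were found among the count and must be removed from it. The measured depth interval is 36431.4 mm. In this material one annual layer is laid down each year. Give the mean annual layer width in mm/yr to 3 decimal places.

Adjusted count: 41086 − 18 + 17 = 41085 annual layers.
Mean rate = 36431.4 mm / 41085 years ≈ 0.887 mm/yr.

0.887 mm/yr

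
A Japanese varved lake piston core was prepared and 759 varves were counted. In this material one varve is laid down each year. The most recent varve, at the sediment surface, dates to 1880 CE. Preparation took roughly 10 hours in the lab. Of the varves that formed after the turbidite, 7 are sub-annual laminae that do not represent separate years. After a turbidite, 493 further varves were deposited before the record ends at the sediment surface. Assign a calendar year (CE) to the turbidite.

1394 CE

There are 493 varves younger than the turbidite.
493 − 7 false = 486 true varves after the turbidite.
The varve at the sediment surface is 1880 CE, so the turbidite dates to 1880 − 486 = 1394 CE.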